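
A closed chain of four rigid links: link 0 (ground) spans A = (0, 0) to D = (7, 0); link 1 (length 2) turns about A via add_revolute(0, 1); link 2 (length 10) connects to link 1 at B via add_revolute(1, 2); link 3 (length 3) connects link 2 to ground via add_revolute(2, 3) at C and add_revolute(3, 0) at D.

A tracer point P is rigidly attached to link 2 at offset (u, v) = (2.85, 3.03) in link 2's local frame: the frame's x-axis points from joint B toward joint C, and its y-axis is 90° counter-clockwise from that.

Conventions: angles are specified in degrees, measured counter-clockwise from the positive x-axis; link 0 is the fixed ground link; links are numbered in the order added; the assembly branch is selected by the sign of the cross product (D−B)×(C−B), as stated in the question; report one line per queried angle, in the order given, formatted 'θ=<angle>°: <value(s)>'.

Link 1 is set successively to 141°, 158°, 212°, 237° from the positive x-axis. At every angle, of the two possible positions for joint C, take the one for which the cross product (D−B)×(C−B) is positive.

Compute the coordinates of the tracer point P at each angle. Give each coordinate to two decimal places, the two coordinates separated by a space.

A=(0,0), D=(7.00,0)
θ=141°: B = A + 2.00·(cos141°, sin141°) = (-1.5543, 1.2586)
θ=141°: |BD| = 8.6464
θ=141°: circle(B,10.00) ∩ circle(D,3.00): a=9.5855, h=2.8492
θ=141°:   candidates: C₊=(8.3439,2.6822) cross=24.635; C₋=(7.5144,-2.9556) cross=-24.635
θ=141°:   branch + wants cross > 0 → take C=(8.3439,2.6822) (cross=24.635)
θ=141°: ex = (C−B)/|BC| = (0.9898,0.1424); ey = (-0.1424,0.9898)
θ=141°: P = B + 2.85·ex + 3.03·ey = (0.8354,4.6635)
θ=158°: B = A + 2.00·(cos158°, sin158°) = (-1.8544, 0.7492)
θ=158°: |BD| = 8.8860
θ=158°: circle(B,10.00) ∩ circle(D,3.00): a=9.5634, h=2.9225
θ=158°:   candidates: C₊=(7.9214,2.8550) cross=25.970; C₋=(7.4286,-2.9692) cross=-25.970
θ=158°:   branch + wants cross > 0 → take C=(7.9214,2.8550) (cross=25.970)
θ=158°: ex = (C−B)/|BC| = (0.9776,0.2106); ey = (-0.2106,0.9776)
θ=158°: P = B + 2.85·ex + 3.03·ey = (0.2937,4.3114)
θ=212°: B = A + 2.00·(cos212°, sin212°) = (-1.6961, -1.0598)
θ=212°: |BD| = 8.7604
θ=212°: circle(B,10.00) ∩ circle(D,3.00): a=9.5740, h=2.8876
θ=212°:   candidates: C₊=(7.4583,2.9648) cross=25.296; C₋=(8.1569,-2.7679) cross=-25.296
θ=212°:   branch + wants cross > 0 → take C=(7.4583,2.9648) (cross=25.296)
θ=212°: ex = (C−B)/|BC| = (0.9154,0.4025); ey = (-0.4025,0.9154)
θ=212°: P = B + 2.85·ex + 3.03·ey = (-0.3066,2.8610)
θ=237°: B = A + 2.00·(cos237°, sin237°) = (-1.0893, -1.6773)
θ=237°: |BD| = 8.2613
θ=237°: circle(B,10.00) ∩ circle(D,3.00): a=9.6382, h=2.6654
θ=237°:   candidates: C₊=(7.8071,2.8894) cross=22.019; C₋=(8.8894,-2.3303) cross=-22.019
θ=237°:   branch + wants cross > 0 → take C=(7.8071,2.8894) (cross=22.019)
θ=237°: ex = (C−B)/|BC| = (0.8896,0.4567); ey = (-0.4567,0.8896)
θ=237°: P = B + 2.85·ex + 3.03·ey = (0.0625,2.3198)

θ=141°: 0.84 4.66
θ=158°: 0.29 4.31
θ=212°: -0.31 2.86
θ=237°: 0.06 2.32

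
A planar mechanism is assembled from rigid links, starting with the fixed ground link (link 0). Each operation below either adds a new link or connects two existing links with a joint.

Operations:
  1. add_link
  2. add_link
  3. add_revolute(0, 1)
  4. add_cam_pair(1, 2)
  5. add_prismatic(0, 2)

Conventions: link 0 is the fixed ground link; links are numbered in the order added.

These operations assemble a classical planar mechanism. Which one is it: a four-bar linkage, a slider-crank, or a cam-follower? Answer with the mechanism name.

links: 3 (incl. ground); joints: 1 revolute, 1 prismatic, 1 higher (cam) pair, forming one closed loop
3 links, revolute + prismatic + higher pair in one loop → cam-follower

cam-follower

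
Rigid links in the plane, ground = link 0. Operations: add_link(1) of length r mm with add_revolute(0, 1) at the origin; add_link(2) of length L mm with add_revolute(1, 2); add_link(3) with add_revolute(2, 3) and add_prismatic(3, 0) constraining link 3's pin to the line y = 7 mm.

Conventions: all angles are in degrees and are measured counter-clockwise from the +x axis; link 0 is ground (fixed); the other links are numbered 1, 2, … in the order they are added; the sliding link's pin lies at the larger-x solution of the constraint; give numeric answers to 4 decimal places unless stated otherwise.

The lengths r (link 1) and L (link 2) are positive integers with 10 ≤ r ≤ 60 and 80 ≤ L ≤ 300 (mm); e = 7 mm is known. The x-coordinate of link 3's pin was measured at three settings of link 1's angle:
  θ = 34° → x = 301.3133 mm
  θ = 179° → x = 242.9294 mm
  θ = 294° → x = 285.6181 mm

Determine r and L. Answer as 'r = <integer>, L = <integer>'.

constraint per measurement: (x − r cos θ)² + (r sin θ − e)² = L²
subtracting the θ₁ and θ₂ equations cancels the r² and L² terms:
r = (x₁² − x₂²) / (2[(x₁cos θ₁ + e sin θ₁) − (x₂cos θ₂ + e sin θ₂)]) = 32.0000 → r = 32
L² = (x₁ − r cos θ₁)² + (r sin θ₁ − e)² = 75624.9833 → L = 275.0000 → L = 275
check at θ₃=294°: x = 285.6181 (printed 285.6181) ✓

r = 32, L = 275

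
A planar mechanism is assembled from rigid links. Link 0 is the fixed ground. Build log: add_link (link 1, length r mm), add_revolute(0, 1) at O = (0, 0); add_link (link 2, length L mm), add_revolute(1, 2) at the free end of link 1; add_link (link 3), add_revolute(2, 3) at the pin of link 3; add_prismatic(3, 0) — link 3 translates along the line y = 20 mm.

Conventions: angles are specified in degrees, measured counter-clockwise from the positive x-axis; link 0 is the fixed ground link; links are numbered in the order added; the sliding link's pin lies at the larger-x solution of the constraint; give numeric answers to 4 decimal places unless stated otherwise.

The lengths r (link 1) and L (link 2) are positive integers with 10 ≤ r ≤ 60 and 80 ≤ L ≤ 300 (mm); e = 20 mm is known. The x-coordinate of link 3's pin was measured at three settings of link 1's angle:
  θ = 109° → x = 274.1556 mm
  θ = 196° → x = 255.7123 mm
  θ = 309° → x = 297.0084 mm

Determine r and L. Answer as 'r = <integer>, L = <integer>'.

constraint per measurement: (x − r cos θ)² + (r sin θ − e)² = L²
subtracting the θ₁ and θ₂ equations cancels the r² and L² terms:
r = (x₁² − x₂²) / (2[(x₁cos θ₁ + e sin θ₁) − (x₂cos θ₂ + e sin θ₂)]) = 26.9999 → r = 27
L² = (x₁ − r cos θ₁)² + (r sin θ₁ − e)² = 80088.9749 → L = 283.0000 → L = 283
check at θ₃=309°: x = 297.0084 (printed 297.0084) ✓

r = 27, L = 283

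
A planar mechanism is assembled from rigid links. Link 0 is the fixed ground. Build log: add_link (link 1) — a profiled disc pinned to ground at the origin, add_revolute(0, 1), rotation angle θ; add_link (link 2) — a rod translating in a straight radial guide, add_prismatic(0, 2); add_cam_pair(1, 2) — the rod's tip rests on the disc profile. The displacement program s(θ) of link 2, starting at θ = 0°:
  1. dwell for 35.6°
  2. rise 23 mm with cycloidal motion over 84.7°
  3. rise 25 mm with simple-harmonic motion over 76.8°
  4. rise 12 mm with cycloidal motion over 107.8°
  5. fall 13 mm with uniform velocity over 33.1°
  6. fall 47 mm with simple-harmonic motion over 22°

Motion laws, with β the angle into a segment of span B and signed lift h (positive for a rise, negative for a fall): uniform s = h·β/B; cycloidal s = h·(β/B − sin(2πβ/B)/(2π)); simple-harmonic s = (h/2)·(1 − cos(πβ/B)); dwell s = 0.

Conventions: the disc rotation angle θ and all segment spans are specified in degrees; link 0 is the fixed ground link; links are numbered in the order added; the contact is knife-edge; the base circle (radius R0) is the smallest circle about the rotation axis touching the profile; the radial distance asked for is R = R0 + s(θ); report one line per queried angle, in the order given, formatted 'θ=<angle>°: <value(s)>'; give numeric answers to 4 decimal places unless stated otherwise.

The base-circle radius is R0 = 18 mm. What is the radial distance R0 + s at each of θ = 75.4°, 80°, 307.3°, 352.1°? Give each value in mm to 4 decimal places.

seg 1 [0°–35.6°] dwell: s stays 0.0000
seg 2 [35.6°–120.3°] cycloidal, h=23: θ=75.4° here. β=39.8, B=84.7. 23·(0.4699 − sin(2π·0.4699)/(2π)) = 10.1192 → s = 10.1192
seg 2 [35.6°–120.3°] cycloidal, h=23: θ=80° here. β=44.4, B=84.7. 23·(0.5242 − sin(2π·0.5242)/(2π)) = 12.6112 → s = 12.6112
seg 2 [35.6°–120.3°] cycloidal, h=23: full span → s += 23 → s = 23.0000
seg 3 [120.3°–197.1°] simple-harmonic, h=25: full span → s += 25 → s = 48.0000
seg 4 [197.1°–304.9°] cycloidal, h=12: full span → s += 12 → s = 60.0000
seg 5 [304.9°–338°] uniform, h=-13: θ=307.3° here. β=2.4, B=33.1. -13·2.4/33.1 = -0.9426 → s = 59.0574
seg 5 [304.9°–338°] uniform, h=-13: full span → s += -13 → s = 47.0000
seg 6 [338°–360°] simple-harmonic, h=-47: θ=352.1° here. β=14.1, B=22. -47/2·(1 − cos(π·0.6409)) = -33.5665 → s = 13.4335
θ=75.4°: R = R0 + s = 18 + 10.1192 = 28.1192
θ=80°: R = R0 + s = 18 + 12.6112 = 30.6112
θ=307.3°: R = R0 + s = 18 + 59.0574 = 77.0574
θ=352.1°: R = R0 + s = 18 + 13.4335 = 31.4335

θ=75.4°: 28.1192
θ=80°: 30.6112
θ=307.3°: 77.0574
θ=352.1°: 31.4335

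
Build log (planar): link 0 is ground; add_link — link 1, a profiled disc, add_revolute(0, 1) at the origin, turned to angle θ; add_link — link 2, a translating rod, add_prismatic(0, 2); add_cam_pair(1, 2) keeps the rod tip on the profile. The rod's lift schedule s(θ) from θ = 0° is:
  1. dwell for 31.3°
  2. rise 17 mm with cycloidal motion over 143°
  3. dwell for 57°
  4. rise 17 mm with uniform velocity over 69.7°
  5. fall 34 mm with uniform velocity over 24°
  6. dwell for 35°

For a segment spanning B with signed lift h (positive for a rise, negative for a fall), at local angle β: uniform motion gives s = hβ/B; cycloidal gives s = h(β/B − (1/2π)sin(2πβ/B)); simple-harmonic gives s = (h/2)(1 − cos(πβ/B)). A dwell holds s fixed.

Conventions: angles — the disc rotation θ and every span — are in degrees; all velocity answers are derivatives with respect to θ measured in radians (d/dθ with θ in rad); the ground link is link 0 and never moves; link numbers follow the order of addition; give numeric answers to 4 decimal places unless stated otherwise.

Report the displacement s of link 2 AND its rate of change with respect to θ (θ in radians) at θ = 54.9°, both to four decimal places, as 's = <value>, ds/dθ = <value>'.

seg 1 [0°–31.3°] dwell: s stays 0.0000
seg 2 [31.3°–174.3°] cycloidal, h=17: θ=54.9° here. β=23.6, B=143. 17·(0.1650 − sin(2π·0.1650)/(2π)) = 0.4764 → s = 0.4764
velocity in seg [31.3°–174.3°] (cycloidal), θ in radians: β = 23.6° = 0.4119 rad, B = 143° = 2.4958 rad; ds/dθ = (h/B)(1 − cos(2πβ/B)) = (17/2.4958)(1 − cos(2π·0.1650)) = 3.345397 mm/rad

s = 0.4764, ds/dθ = 3.3454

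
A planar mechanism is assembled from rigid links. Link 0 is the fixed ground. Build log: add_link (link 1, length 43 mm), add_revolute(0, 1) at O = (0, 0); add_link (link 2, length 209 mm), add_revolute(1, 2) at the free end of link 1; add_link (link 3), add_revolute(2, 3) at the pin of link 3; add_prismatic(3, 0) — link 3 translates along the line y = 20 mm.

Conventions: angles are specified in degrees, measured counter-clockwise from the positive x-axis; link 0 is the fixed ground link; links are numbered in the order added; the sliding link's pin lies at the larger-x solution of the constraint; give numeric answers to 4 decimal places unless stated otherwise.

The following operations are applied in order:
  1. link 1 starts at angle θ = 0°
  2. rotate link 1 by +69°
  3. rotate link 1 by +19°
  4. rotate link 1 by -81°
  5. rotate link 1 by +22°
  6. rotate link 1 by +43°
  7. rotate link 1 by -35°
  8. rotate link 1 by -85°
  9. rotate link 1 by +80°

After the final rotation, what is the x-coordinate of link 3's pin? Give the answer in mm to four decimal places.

geometry: r = 43 mm, L = 209 mm, e = 20 mm; θ starts at 0°
rotate link 1 by +69°: θ ← 0° +69° = 69°
rotate link 1 by +19°: θ ← 69° +19° = 88°
rotate link 1 by -81°: θ ← 88° -81° = 7°
rotate link 1 by +22°: θ ← 7° +22° = 29°
rotate link 1 by +43°: θ ← 29° +43° = 72°
rotate link 1 by -35°: θ ← 72° -35° = 37°
rotate link 1 by -85°: θ ← 37° -85° = -48°
rotate link 1 by +80°: θ ← -48° +80° = 32°
crank pin P = (r cos θ, r sin θ) = (36.466068, 22.786528)
h = r sin θ − e = 22.786528 − 20 = 2.786528
x = r cos θ + √(L² − h²) = 36.466068 + 208.981423 = 245.447491

245.4475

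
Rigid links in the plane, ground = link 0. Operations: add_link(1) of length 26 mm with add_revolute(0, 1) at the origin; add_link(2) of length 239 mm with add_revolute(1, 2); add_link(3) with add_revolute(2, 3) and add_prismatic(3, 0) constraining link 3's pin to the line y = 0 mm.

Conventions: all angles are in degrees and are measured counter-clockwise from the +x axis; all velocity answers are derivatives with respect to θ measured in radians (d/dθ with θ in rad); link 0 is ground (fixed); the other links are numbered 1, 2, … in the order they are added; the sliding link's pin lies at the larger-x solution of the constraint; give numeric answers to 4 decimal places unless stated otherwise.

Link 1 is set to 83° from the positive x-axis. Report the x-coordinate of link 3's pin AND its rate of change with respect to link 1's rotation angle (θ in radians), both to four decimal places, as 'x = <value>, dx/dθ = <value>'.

geometry: r = 26 mm, L = 239 mm, e = 0 mm
crank pin P = (r cos θ, r sin θ) = (3.168603, 25.806200)
h = r sin θ − e = 25.806200 − 0 = 25.806200
x = r cos θ + √(L² − h²) = 3.168603 + 237.602694 = 240.771297
dx/dθ = −r sin θ − h·r cos θ/√(L² − h²) (θ in radians; h = 25.806200) = -26.150344

x = 240.7713, dx/dθ = -26.1503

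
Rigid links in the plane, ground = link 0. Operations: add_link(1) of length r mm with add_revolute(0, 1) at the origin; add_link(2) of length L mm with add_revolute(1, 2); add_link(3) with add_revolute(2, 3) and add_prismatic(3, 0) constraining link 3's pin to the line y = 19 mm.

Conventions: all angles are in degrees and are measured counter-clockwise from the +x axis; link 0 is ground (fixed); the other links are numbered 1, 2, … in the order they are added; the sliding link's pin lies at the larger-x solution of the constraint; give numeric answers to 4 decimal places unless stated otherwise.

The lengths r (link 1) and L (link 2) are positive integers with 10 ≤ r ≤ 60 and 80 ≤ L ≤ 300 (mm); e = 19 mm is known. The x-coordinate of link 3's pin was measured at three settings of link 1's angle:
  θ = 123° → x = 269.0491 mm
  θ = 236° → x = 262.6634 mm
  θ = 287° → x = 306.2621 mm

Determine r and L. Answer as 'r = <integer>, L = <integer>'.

constraint per measurement: (x − r cos θ)² + (r sin θ − e)² = L²
subtracting the θ₁ and θ₂ equations cancels the r² and L² terms:
r = (x₁² − x₂²) / (2[(x₁cos θ₁ + e sin θ₁) − (x₂cos θ₂ + e sin θ₂)]) = 53.0006 → r = 53
L² = (x₁ − r cos θ₁)² + (r sin θ₁ − e)² = 89401.0078 → L = 299.0000 → L = 299
check at θ₃=287°: x = 306.2621 (printed 306.2621) ✓

r = 53, L = 299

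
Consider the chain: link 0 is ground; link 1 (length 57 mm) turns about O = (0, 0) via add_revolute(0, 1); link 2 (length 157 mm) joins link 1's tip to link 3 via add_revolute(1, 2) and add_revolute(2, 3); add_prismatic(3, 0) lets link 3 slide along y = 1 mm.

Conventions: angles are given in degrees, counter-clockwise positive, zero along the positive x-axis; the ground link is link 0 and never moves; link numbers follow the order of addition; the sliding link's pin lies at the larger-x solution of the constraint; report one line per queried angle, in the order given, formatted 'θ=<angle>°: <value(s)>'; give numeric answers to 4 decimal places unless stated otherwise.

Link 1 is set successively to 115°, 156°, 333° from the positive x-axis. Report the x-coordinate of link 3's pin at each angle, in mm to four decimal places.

geometry: r = 57 mm, L = 157 mm, e = 1 mm
θ=115°: crank pin P = (r cos θ, r sin θ) = (-24.089241, 51.659544)
θ=115°: h = r sin θ − e = 51.659544 − 1 = 50.659544
θ=115°: x = r cos θ + √(L² − h²) = -24.089241 + 148.602189 = 124.512948
θ=156°: crank pin P = (r cos θ, r sin θ) = (-52.072091, 23.183989)
θ=156°: h = r sin θ − e = 23.183989 − 1 = 22.183989
θ=156°: x = r cos θ + √(L² − h²) = -52.072091 + 155.424807 = 103.352716
θ=333°: crank pin P = (r cos θ, r sin θ) = (50.787372, -25.877458)
θ=333°: h = r sin θ − e = -25.877458 − 1 = -26.877458
θ=333°: x = r cos θ + √(L² − h²) = 50.787372 + 154.682262 = 205.469634

θ=115°: 124.5129
θ=156°: 103.3527
θ=333°: 205.4696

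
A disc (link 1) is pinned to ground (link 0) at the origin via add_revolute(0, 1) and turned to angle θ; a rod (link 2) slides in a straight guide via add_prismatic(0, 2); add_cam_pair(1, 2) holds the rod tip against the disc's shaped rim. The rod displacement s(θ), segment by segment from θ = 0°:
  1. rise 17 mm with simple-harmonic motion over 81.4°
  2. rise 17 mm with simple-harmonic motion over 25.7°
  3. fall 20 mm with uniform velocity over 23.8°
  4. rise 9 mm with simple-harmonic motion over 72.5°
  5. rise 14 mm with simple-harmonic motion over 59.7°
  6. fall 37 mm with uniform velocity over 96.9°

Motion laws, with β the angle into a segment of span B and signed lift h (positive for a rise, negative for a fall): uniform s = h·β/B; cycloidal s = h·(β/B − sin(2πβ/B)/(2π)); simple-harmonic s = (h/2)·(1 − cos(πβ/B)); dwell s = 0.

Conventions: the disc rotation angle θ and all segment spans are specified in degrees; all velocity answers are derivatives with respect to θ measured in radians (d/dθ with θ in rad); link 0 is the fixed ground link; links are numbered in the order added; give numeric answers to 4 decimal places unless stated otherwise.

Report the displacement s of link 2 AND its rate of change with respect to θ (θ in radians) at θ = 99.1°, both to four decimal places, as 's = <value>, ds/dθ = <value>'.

segment 1 (0° to 81.4°, simple-harmonic, h = 17) is passed completely: s = 0.0000 + (17) = 17.0000
θ = 99.1° falls in segment 2 (81.4° to 107.1°, simple-harmonic, h = 17): β = 99.1 − 81.4 = 17.7°, B = 25.7°; Δs = 17/2·(1 − cos(π·0.6887)) = 13.2493; s = 17.0000 + 13.2493 = 30.2493
velocity in seg [81.4°–107.1°] (simple-harmonic), θ in radians: β = 17.7° = 0.3089 rad, B = 25.7° = 0.4485 rad; ds/dθ = (πh/(2B)) sin(πβ/B) = (π·17/(2·0.4485)) sin(π·0.6887) = 49.373234 mm/rad

s = 30.2493, ds/dθ = 49.3732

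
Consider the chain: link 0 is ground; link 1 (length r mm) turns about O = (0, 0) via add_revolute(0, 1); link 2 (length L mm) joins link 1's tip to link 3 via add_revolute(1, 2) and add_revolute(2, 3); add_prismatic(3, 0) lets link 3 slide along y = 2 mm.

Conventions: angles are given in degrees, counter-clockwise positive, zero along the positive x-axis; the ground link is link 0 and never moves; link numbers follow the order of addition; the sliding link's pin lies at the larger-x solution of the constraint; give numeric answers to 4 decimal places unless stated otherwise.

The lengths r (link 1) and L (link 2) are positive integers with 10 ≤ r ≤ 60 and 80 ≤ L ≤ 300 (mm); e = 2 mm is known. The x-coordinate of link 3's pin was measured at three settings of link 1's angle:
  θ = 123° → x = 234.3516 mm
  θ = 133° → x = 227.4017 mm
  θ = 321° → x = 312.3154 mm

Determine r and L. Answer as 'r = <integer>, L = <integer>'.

constraint per measurement: (x − r cos θ)² + (r sin θ − e)² = L²
subtracting the θ₁ and θ₂ equations cancels the r² and L² terms:
r = (x₁² − x₂²) / (2[(x₁cos θ₁ + e sin θ₁) − (x₂cos θ₂ + e sin θ₂)]) = 57.9996 → r = 58
L² = (x₁ − r cos θ₁)² + (r sin θ₁ − e)² = 72899.9962 → L = 270.0000 → L = 270
check at θ₃=321°: x = 312.3154 (printed 312.3154) ✓

r = 58, L = 270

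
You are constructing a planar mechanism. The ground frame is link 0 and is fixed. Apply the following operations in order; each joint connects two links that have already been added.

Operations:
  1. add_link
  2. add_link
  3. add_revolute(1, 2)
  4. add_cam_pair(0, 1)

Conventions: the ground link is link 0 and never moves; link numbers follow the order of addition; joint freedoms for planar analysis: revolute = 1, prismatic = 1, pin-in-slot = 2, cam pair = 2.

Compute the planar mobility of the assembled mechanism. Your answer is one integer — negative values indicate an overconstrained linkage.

link 0 = ground. State L|J1|J2 = 1|0|0
+link1  2|0|0
+link2  3|0|0
R(1,2) f=1→J1  3|1|0
C(0,1) f=2→J2  3|1|1
M = 3(3−1)−2·1−1 = 6−2−1 = 3

M = 3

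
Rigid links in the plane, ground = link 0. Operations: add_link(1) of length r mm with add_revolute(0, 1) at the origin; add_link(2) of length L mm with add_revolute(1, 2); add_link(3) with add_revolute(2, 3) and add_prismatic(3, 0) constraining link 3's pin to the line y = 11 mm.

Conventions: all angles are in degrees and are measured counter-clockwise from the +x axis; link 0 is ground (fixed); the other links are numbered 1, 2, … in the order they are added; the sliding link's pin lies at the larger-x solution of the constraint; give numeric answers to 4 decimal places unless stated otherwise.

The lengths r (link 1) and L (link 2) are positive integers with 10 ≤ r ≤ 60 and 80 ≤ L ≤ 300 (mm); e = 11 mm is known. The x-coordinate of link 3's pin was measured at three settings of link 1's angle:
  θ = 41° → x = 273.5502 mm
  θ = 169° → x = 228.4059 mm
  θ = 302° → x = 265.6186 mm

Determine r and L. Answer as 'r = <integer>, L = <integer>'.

constraint per measurement: (x − r cos θ)² + (r sin θ − e)² = L²
subtracting the θ₁ and θ₂ equations cancels the r² and L² terms:
r = (x₁² − x₂²) / (2[(x₁cos θ₁ + e sin θ₁) − (x₂cos θ₂ + e sin θ₂)]) = 26.0000 → r = 26
L² = (x₁ − r cos θ₁)² + (r sin θ₁ − e)² = 64515.9964 → L = 254.0000 → L = 254
check at θ₃=302°: x = 265.6186 (printed 265.6186) ✓

r = 26, L = 254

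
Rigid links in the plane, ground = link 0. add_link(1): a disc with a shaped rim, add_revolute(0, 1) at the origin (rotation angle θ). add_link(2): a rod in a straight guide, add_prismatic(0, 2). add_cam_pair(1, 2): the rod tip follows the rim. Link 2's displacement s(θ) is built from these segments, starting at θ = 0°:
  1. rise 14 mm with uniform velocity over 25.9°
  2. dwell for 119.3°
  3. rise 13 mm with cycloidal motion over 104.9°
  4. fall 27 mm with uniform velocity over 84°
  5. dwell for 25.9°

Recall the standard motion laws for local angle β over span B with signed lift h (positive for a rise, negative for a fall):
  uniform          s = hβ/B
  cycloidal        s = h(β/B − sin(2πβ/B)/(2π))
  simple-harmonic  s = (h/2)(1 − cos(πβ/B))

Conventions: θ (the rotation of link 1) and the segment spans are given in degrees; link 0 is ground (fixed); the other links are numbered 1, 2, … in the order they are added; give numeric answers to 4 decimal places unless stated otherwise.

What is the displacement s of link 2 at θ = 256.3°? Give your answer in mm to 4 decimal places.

segment 1 (0° to 25.9°, uniform, h = 14) is passed completely: s = 0.0000 + (14) = 14.0000
segment 2 (25.9° to 145.2°, dwell): s unchanged at 14.0000
segment 3 (145.2° to 250.1°, cycloidal, h = 13) is passed completely: s = 14.0000 + (13) = 27.0000
θ = 256.3° falls in segment 4 (250.1° to 334.1°, uniform, h = -27): β = 256.3 − 250.1 = 6.2°, B = 84°; Δs = -27·6.2/84 = -1.9929; s = 27.0000 − 1.9929 = 25.0071

25.0071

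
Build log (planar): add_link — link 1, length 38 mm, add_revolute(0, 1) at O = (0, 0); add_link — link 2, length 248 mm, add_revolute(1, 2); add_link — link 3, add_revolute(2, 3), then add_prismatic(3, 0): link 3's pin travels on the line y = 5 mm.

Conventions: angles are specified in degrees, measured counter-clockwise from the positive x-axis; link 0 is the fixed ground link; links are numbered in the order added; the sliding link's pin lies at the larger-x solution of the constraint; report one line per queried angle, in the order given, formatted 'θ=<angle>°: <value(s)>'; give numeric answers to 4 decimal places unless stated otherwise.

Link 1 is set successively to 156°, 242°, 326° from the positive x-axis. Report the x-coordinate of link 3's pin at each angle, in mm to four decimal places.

geometry: r = 38 mm, L = 248 mm, e = 5 mm
θ=156°: crank pin P = (r cos θ, r sin θ) = (-34.714727, 15.455992)
θ=156°: h = r sin θ − e = 15.455992 − 5 = 10.455992
θ=156°: x = r cos θ + √(L² − h²) = -34.714727 + 247.779483 = 213.064756
θ=242°: crank pin P = (r cos θ, r sin θ) = (-17.839919, -33.552009)
θ=242°: h = r sin θ − e = -33.552009 − 5 = -38.552009
θ=242°: x = r cos θ + √(L² − h²) = -17.839919 + 244.985189 = 227.145269
θ=326°: crank pin P = (r cos θ, r sin θ) = (31.503428, -21.249330)
θ=326°: h = r sin θ − e = -21.249330 − 5 = -26.249330
θ=326°: x = r cos θ + √(L² − h²) = 31.503428 + 246.606919 = 278.110347

θ=156°: 213.0648
θ=242°: 227.1453
θ=326°: 278.1103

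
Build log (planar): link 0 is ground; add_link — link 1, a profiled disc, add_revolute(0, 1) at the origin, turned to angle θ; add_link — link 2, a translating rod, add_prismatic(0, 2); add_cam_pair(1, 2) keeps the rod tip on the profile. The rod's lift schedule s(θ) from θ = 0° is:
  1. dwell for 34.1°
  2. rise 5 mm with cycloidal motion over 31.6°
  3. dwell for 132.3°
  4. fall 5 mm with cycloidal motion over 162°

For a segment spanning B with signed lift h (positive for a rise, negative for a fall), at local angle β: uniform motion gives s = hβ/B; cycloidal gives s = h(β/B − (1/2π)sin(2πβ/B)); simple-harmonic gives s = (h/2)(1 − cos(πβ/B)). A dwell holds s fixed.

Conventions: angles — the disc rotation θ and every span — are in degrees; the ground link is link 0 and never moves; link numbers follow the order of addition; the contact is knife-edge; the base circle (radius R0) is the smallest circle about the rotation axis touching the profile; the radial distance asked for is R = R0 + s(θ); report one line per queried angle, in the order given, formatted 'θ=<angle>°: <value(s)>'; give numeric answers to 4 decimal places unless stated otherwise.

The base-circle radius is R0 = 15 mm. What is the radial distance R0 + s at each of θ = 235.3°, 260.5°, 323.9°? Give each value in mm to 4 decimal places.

seg 1 [0°–34.1°] dwell: s stays 0.0000
seg 2 [34.1°–65.7°] cycloidal, h=5: full span → s += 5 → s = 5.0000
seg 3 [65.7°–198°] dwell: s stays 5.0000
seg 4 [198°–360°] cycloidal, h=-5: θ=235.3° here. β=37.3, B=162. -5·(0.2302 − sin(2π·0.2302)/(2π)) = -0.3616 → s = 4.6384
seg 4 [198°–360°] cycloidal, h=-5: θ=260.5° here. β=62.5, B=162. -5·(0.3858 − sin(2π·0.3858)/(2π)) = -1.4058 → s = 3.5942
seg 4 [198°–360°] cycloidal, h=-5: θ=323.9° here. β=125.9, B=162. -5·(0.7772 − sin(2π·0.7772)/(2π)) = -4.6700 → s = 0.3300
θ=235.3°: R = R0 + s = 15 + 4.6384 = 19.6384
θ=260.5°: R = R0 + s = 15 + 3.5942 = 18.5942
θ=323.9°: R = R0 + s = 15 + 0.3300 = 15.3300

θ=235.3°: 19.6384
θ=260.5°: 18.5942
θ=323.9°: 15.3300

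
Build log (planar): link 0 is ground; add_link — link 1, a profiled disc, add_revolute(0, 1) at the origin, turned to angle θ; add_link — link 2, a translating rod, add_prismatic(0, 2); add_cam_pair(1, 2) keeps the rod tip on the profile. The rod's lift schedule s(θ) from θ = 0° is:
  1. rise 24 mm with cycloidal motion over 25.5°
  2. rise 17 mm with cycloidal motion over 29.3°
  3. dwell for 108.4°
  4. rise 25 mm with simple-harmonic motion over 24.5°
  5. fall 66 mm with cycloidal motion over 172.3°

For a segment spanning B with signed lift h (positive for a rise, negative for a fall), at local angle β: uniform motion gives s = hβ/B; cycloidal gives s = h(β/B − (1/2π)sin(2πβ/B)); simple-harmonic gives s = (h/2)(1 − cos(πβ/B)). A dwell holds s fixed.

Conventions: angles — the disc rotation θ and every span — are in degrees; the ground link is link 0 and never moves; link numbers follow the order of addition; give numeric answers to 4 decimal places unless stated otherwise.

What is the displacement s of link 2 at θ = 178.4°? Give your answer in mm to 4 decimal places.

seg 1 [0°–25.5°] cycloidal, h=24: full span → s += 24 → s = 24.0000
seg 2 [25.5°–54.8°] cycloidal, h=17: full span → s += 17 → s = 41.0000
seg 3 [54.8°–163.2°] dwell: s stays 41.0000
seg 4 [163.2°–187.7°] simple-harmonic, h=25: θ=178.4° here. β=15.2, B=24.5. 25/2·(1 − cos(π·0.6204)) = 17.1165 → s = 58.1165

58.1165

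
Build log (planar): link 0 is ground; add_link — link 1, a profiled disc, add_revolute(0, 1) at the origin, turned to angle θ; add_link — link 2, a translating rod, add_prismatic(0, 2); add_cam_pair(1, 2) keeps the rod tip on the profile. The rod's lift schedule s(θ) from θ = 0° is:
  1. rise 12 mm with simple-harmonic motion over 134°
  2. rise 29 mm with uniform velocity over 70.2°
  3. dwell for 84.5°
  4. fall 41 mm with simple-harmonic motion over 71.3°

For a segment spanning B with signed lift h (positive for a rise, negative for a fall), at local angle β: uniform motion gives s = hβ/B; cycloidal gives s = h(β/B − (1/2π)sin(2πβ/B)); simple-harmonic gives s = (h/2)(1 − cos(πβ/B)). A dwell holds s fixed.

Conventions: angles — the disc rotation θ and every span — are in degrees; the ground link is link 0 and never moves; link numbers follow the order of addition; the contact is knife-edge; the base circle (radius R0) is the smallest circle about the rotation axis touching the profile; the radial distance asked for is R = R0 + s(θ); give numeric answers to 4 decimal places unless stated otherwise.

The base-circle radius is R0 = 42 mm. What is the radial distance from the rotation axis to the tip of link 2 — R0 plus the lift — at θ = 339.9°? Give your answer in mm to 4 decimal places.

seg 1 [0°–134°] simple-harmonic, h=12: full span → s += 12 → s = 12.0000
seg 2 [134°–204.2°] uniform, h=29: full span → s += 29 → s = 41.0000
seg 3 [204.2°–288.7°] dwell: s stays 41.0000
seg 4 [288.7°–360°] simple-harmonic, h=-41: θ=339.9° here. β=51.2, B=71.3. -41/2·(1 − cos(π·0.7181)) = -33.4723 → s = 7.5277
R = R0 + s = 42 + 7.5277 = 49.5277

49.5277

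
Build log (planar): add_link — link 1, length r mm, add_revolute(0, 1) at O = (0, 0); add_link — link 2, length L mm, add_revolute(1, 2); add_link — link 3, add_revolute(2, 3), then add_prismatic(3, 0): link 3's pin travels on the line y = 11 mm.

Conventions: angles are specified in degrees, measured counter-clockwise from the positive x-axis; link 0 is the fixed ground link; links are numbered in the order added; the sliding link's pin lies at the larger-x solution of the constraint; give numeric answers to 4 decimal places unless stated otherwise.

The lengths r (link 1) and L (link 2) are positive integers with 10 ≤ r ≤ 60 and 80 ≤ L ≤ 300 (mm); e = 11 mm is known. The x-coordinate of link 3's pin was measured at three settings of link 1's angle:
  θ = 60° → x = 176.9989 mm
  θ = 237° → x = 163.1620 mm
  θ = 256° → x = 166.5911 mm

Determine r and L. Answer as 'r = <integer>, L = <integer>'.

constraint per measurement: (x − r cos θ)² + (r sin θ − e)² = L²
subtracting the θ₁ and θ₂ equations cancels the r² and L² terms:
r = (x₁² − x₂²) / (2[(x₁cos θ₁ + e sin θ₁) − (x₂cos θ₂ + e sin θ₂)]) = 12.0000 → r = 12
L² = (x₁ − r cos θ₁)² + (r sin θ₁ − e)² = 29240.9931 → L = 171.0000 → L = 171
check at θ₃=256°: x = 166.5911 (printed 166.5911) ✓

r = 12, L = 171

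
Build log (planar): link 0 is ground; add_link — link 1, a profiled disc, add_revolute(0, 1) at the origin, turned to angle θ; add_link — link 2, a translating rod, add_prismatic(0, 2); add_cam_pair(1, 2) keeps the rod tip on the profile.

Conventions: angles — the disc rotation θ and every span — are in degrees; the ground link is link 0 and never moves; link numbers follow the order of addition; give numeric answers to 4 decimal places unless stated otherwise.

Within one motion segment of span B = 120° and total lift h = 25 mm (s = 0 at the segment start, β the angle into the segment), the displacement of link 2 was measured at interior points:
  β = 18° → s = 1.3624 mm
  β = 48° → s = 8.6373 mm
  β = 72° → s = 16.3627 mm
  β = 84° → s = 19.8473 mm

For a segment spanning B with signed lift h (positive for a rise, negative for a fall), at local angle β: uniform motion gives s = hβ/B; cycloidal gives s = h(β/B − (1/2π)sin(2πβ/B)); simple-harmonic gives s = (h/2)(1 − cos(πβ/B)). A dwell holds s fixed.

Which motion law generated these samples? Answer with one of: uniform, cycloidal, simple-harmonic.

candidates at β/B = r: uniform s = h·r (linear in β); cycloidal s = h·(r − sin(2πr)/(2π)); simple-harmonic s = (h/2)(1 − cos(πr))
β=18°: printed 1.3624 | uniform 3.7500, cycloidal 0.5310, simple-harmonic 1.3624
β=48°: printed 8.6373 | uniform 10.0000, cycloidal 7.6613, simple-harmonic 8.6373
β=72°: printed 16.3627 | uniform 15.0000, cycloidal 17.3387, simple-harmonic 16.3627
β=84°: printed 19.8473 | uniform 17.5000, cycloidal 21.2841, simple-harmonic 19.8473
only one law matches every sample → simple-harmonic

simple-harmonic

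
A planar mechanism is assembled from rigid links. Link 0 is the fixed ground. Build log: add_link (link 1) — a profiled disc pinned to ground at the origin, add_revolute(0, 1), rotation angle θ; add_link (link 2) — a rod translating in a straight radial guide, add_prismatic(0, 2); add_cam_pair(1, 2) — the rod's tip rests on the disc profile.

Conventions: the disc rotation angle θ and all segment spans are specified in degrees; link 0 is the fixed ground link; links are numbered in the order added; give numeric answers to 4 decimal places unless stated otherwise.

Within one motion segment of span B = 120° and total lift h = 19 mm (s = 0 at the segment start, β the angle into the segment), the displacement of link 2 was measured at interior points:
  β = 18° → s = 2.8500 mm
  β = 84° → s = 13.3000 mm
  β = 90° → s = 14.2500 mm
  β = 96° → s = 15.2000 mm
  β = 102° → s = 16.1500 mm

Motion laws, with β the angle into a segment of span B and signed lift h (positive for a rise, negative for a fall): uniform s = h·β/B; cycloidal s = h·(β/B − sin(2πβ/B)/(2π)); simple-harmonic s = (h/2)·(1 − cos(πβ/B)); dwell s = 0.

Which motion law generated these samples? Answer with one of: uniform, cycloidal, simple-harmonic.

candidates at β/B = r: uniform s = h·r (linear in β); cycloidal s = h·(r − sin(2πr)/(2π)); simple-harmonic s = (h/2)(1 − cos(πr))
β=18°: printed 2.8500 | uniform 2.8500, cycloidal 0.4036, simple-harmonic 1.0354
β=84°: printed 13.3000 | uniform 13.3000, cycloidal 16.1759, simple-harmonic 15.0840
β=90°: printed 14.2500 | uniform 14.2500, cycloidal 17.2739, simple-harmonic 16.2175
β=96°: printed 15.2000 | uniform 15.2000, cycloidal 18.0759, simple-harmonic 17.1857
β=102°: printed 16.1500 | uniform 16.1500, cycloidal 18.5964, simple-harmonic 17.9646
only one law matches every sample → uniform

uniform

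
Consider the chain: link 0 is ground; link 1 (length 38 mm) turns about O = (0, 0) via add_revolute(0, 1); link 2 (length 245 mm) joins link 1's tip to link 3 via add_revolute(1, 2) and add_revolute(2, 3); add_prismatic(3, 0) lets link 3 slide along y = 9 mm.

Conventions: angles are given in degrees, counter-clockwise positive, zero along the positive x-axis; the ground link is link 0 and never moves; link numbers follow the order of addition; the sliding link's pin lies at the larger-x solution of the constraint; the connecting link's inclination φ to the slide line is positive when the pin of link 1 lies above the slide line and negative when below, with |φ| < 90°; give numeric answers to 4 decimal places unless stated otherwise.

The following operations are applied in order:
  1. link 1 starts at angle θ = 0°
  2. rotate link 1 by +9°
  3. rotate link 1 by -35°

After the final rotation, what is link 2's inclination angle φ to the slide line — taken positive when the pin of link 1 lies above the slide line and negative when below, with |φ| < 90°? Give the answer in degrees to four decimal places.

geometry: r = 38 mm, L = 245 mm, e = 9 mm; θ starts at 0°
rotate link 1 by +9°: θ ← 0° +9° = 9°
rotate link 1 by -35°: θ ← 9° -35° = -26°
h = r sin θ − e = -16.658104 − 9 = -25.658104
sin φ = h / L = -25.658104 / 245 = -0.10472695
φ = arcsin(-0.10472695) = -6.011435°

-6.0114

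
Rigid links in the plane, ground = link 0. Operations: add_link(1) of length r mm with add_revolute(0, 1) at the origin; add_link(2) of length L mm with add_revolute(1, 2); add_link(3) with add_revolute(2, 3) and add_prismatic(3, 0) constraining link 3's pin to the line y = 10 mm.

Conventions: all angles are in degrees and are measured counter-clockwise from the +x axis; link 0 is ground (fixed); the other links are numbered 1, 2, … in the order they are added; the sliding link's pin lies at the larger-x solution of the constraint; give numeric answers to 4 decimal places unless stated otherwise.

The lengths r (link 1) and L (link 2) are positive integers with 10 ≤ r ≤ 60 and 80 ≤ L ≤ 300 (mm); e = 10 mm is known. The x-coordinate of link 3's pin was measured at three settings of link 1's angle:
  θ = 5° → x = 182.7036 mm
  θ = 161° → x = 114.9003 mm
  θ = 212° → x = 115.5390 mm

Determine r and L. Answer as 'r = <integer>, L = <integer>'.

constraint per measurement: (x − r cos θ)² + (r sin θ − e)² = L²
subtracting the θ₁ and θ₂ equations cancels the r² and L² terms:
r = (x₁² − x₂²) / (2[(x₁cos θ₁ + e sin θ₁) − (x₂cos θ₂ + e sin θ₂)]) = 35.0000 → r = 35
L² = (x₁ − r cos θ₁)² + (r sin θ₁ − e)² = 21904.0114 → L = 148.0000 → L = 148
check at θ₃=212°: x = 115.5390 (printed 115.5390) ✓

r = 35, L = 148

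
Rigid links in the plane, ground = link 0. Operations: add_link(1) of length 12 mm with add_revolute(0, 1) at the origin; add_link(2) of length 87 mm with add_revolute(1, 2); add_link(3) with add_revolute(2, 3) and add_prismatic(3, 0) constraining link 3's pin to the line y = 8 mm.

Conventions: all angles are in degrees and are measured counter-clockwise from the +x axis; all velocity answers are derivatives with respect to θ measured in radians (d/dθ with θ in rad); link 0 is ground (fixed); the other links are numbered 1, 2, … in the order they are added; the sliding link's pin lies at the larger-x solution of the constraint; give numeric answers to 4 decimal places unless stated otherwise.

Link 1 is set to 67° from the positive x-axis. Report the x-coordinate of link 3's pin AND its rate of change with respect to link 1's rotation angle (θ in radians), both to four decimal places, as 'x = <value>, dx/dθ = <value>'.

geometry: r = 12 mm, L = 87 mm, e = 8 mm
crank pin P = (r cos θ, r sin θ) = (4.688774, 11.046058)
h = r sin θ − e = 11.046058 − 8 = 3.046058
x = r cos θ + √(L² − h²) = 4.688774 + 86.946659 = 91.635433
dx/dθ = −r sin θ − h·r cos θ/√(L² − h²) (θ in radians; h = 3.046058) = -11.210323

x = 91.6354, dx/dθ = -11.2103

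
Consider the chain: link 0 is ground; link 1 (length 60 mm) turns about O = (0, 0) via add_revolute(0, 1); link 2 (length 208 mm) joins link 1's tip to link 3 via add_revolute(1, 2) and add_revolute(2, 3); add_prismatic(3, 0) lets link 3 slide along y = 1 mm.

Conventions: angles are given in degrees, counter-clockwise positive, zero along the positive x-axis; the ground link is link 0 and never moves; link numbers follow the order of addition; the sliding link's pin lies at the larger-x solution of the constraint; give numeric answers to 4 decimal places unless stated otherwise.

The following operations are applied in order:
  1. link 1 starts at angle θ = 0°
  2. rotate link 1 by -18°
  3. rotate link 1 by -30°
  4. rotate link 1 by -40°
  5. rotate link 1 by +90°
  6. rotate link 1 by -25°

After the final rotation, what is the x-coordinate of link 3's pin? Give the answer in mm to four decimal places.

geometry: r = 60 mm, L = 208 mm, e = 1 mm; θ starts at 0°
rotate link 1 by -18°: θ ← 0° -18° = -18°
rotate link 1 by -30°: θ ← -18° -30° = -48°
rotate link 1 by -40°: θ ← -48° -40° = -88°
rotate link 1 by +90°: θ ← -88° +90° = 2°
rotate link 1 by -25°: θ ← 2° -25° = -23°
crank pin P = (r cos θ, r sin θ) = (55.230291, -23.443868)
h = r sin θ − e = -23.443868 − 1 = -24.443868
x = r cos θ + √(L² − h²) = 55.230291 + 206.558702 = 261.788993

261.7890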